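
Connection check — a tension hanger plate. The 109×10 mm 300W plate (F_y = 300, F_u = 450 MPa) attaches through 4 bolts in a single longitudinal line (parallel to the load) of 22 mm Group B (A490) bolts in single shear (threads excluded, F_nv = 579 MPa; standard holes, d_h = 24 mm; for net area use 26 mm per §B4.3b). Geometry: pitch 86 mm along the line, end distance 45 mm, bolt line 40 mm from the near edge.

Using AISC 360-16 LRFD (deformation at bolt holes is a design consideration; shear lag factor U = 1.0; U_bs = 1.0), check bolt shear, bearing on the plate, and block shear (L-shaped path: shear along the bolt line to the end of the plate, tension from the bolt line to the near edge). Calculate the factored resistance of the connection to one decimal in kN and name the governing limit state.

Bolt shear: A_b = π(22)²/4 = 380.13 mm². φR_n = 0.75 × 579 × 380.13 × 4 × 1 = 660.3 kN.
Bearing (10 mm plate, F_u = 450 MPa): end bolts L_c = 45 − 24/2 = 33, R_n = min(1.2×33×10×450, 2.4×22×10×450) = 178.2 kN/bolt; interior L_c = 86 − 24 = 62, R_n = 237.6 kN/bolt. φR_n = 0.75 × (1×178.2 + 3×237.6) = 668.3 kN.
Block shear: shear path 1×[45+3×86] = 1×303 mm, A_gv = 3030, A_nv = 1×(303 − 3.5×26)×10 = 2120 mm²; tension to near edge: (40 − 0.5×26)×10 = 270 mm². R_n = min(0.6×450×2120, 0.6×300×3030) + 1.0×450×270 = min(572.4, 545.4) + 121.5 = 666.9 kN. φR_n = 0.75 × 666.9 = 500.2 kN.
Governing: min(660.3, 668.3, 500.2) = 500.2 kN → block shear.

500.2 kN (block shear governs)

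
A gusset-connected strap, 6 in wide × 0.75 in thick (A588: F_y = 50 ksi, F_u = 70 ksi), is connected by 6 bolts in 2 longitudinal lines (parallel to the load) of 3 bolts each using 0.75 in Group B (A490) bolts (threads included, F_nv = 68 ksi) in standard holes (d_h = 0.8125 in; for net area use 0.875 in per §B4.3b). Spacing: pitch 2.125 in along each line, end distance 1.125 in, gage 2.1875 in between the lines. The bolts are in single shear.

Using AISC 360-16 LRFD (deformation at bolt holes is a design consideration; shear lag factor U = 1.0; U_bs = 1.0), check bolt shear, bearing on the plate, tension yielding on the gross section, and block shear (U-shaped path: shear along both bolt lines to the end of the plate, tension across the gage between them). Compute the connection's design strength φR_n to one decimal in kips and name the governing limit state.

135.2 kips (bolt shear governs)

Bolt shear: A_b = π(0.75)²/4 = 0.44179 in². φR_n = 0.75 × 68 × 0.44179 × 6 × 1 = 135.2 kips.
Bearing (0.75 in plate, F_u = 70 ksi): end bolts L_c = 1.125 − 0.8125/2 = 0.71875, R_n = min(1.2×0.71875×0.75×70, 2.4×0.75×0.75×70) = 45.281 kips/bolt; interior L_c = 2.125 − 0.8125 = 1.3125, R_n = 82.688 kips/bolt. φR_n = 0.75 × (2×45.281 + 4×82.688) = 316.0 kips.
Tension yield (gross): A_g = 6×0.75 = 4.5 in². φR_n = 0.90 × 50 × 4.5 = 202.5 kips.
Block shear: shear path 2×[1.125+2×2.125] = 2×5.375 in, A_gv = 8.0625, A_nv = 2×(5.375 − 2.5×0.875)×0.75 = 4.7813 in²; tension across gage: (2.1875 − 1×0.875)×0.75 = 0.98438 in². R_n = min(0.6×70×4.7813, 0.6×50×8.0625) + 1.0×70×0.98438 = min(200.81, 241.88) + 68.907 = 269.72 kips. φR_n = 0.75 × 269.72 = 202.3 kips.
Governing: min(135.2, 316.0, 202.5, 202.3) = 135.2 kips → bolt shear.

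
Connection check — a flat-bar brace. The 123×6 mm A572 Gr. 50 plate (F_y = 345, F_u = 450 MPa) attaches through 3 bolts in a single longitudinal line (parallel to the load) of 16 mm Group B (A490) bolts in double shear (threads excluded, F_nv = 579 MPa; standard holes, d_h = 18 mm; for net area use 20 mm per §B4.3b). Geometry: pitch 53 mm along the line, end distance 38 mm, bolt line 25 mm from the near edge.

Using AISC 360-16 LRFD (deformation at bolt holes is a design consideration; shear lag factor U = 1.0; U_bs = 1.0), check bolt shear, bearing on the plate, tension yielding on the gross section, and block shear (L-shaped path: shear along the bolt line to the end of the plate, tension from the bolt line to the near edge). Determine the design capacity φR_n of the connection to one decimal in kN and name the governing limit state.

Bolt shear: A_b = π(16)²/4 = 201.06 mm². φR_n = 0.75 × 579 × 201.06 × 3 × 2 = 523.9 kN.
Bearing (6 mm plate, F_u = 450 MPa): end bolts L_c = 38 − 18/2 = 29, R_n = min(1.2×29×6×450, 2.4×16×6×450) = 93.96 kN/bolt; interior L_c = 53 − 18 = 35, R_n = 103.68 kN/bolt. φR_n = 0.75 × (1×93.96 + 2×103.68) = 226.0 kN.
Tension yield (gross): A_g = 123×6 = 738 mm². φR_n = 0.90 × 345 × 738 = 229.1 kN.
Block shear: shear path 1×[38+2×53] = 1×144 mm, A_gv = 864, A_nv = 1×(144 − 2.5×20)×6 = 564 mm²; tension to near edge: (25 − 0.5×20)×6 = 90 mm². R_n = min(0.6×450×564, 0.6×345×864) + 1.0×450×90 = min(152.28, 178.85) + 40.5 = 192.78 kN. φR_n = 0.75 × 192.78 = 144.6 kN.
Governing: min(523.9, 226.0, 229.1, 144.6) = 144.6 kN → block shear.

144.6 kN (block shear governs)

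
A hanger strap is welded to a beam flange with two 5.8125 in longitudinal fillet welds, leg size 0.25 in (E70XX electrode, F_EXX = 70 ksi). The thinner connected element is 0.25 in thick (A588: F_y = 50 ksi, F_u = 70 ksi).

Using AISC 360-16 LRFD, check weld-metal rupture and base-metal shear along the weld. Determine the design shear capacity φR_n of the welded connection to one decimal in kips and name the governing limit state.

Weld metal: throat = 0.707×0.25 = 0.17675 in, L = 2×5.8125 = 11.625 in. φR_n = 0.75 × 0.6 × 70 × 0.17675 × 11.625 = 64.7 kips.
Base metal shear (0.25 in plate): yield φR_n = 1.0×0.6×50×0.25×11.625 = 87.2 kips; rupture φR_n = 0.75×0.6×70×0.25×11.625 = 91.5 kips; take 87.2 kips (yield).
Governing: min(64.7, 87.2) = 64.7 kips → weld metal.

64.7 kips (weld metal governs)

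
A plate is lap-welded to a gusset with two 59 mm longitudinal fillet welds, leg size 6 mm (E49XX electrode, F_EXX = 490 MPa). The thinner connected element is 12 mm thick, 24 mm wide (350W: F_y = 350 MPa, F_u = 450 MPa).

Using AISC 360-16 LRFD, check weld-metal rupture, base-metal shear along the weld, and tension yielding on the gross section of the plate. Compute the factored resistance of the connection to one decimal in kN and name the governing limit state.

Weld metal: throat = 0.707×6 = 4.242 mm, L = 2×59 = 118 mm. φR_n = 0.75 × 0.6 × 490 × 4.242 × 118 = 110.4 kN.
Base metal shear (12 mm plate): yield φR_n = 1.0×0.6×350×12×118 = 297.4 kN; rupture φR_n = 0.75×0.6×450×12×118 = 286.7 kN; take 286.7 kN (rupture).
Tension yield (gross): A_g = 24×12 = 288 mm². φR_n = 0.90 × 350 × 288 = 90.7 kN.
Governing: min(110.4, 286.7, 90.7) = 90.7 kN → gross-section yield.

90.7 kN (gross-section yield governs)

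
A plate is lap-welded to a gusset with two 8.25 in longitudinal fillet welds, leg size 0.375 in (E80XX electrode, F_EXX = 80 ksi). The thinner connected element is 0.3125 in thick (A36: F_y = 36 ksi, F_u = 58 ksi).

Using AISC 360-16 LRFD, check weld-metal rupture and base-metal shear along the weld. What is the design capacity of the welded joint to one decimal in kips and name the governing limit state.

Weld metal: throat = 0.707×0.375 = 0.26513 in, L = 2×8.25 = 16.5 in. φR_n = 0.75 × 0.6 × 80 × 0.26513 × 16.5 = 157.5 kips.
Base metal shear (0.3125 in plate): yield φR_n = 1.0×0.6×36×0.3125×16.5 = 111.4 kips; rupture φR_n = 0.75×0.6×58×0.3125×16.5 = 134.6 kips; take 111.4 kips (yield).
Governing: min(157.5, 111.4) = 111.4 kips → base-metal shear.

111.4 kips (base-metal shear governs)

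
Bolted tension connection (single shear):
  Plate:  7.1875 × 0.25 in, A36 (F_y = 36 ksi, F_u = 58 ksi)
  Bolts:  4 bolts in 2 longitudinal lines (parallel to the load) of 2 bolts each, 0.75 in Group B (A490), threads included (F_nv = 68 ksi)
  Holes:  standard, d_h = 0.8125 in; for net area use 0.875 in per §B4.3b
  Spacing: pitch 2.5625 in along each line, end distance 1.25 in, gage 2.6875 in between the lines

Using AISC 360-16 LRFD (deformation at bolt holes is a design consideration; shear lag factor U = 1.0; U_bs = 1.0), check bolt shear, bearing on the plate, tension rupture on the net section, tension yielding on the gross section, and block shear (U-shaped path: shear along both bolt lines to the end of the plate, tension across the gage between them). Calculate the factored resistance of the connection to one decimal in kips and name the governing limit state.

50.6 kips (block shear governs)

Bolt shear: A_b = π(0.75)²/4 = 0.44179 in². φR_n = 0.75 × 68 × 0.44179 × 4 × 1 = 90.1 kips.
Bearing (0.25 in plate, F_u = 58 ksi): end bolts L_c = 1.25 − 0.8125/2 = 0.84375, R_n = min(1.2×0.84375×0.25×58, 2.4×0.75×0.25×58) = 14.681 kips/bolt; interior L_c = 2.5625 − 0.8125 = 1.75, R_n = 26.1 kips/bolt. φR_n = 0.75 × (2×14.681 + 2×26.1) = 61.2 kips.
Tension rupture (net): A_n = (7.1875 − 2×0.875)×0.25 = 1.3594 in² (U = 1.0, A_e = A_n). φR_n = 0.75 × 58 × 1.3594 = 59.1 kips.
Tension yield (gross): A_g = 7.1875×0.25 = 1.7969 in². φR_n = 0.90 × 36 × 1.7969 = 58.2 kips.
Block shear: shear path 2×[1.25+1×2.5625] = 2×3.8125 in, A_gv = 1.9063, A_nv = 2×(3.8125 − 1.5×0.875)×0.25 = 1.25 in²; tension across gage: (2.6875 − 1×0.875)×0.25 = 0.45313 in². R_n = min(0.6×58×1.25, 0.6×36×1.9063) + 1.0×58×0.45313 = min(43.5, 41.176) + 26.282 = 67.458 kips. φR_n = 0.75 × 67.458 = 50.6 kips.
Governing: min(90.1, 61.2, 59.1, 58.2, 50.6) = 50.6 kips → block shear.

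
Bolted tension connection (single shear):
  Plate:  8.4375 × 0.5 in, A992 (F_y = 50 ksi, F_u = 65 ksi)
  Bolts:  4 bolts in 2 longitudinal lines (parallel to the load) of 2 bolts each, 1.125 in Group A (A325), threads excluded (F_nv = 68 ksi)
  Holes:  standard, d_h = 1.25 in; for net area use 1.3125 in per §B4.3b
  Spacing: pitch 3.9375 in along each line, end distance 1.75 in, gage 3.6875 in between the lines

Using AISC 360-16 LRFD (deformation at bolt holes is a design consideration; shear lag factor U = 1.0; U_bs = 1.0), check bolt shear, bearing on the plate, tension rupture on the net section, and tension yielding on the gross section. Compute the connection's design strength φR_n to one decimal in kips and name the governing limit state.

141.7 kips (net-section rupture governs)

Bolt shear: A_b = π(1.125)²/4 = 0.99402 in². φR_n = 0.75 × 68 × 0.99402 × 4 × 1 = 202.8 kips.
Bearing (0.5 in plate, F_u = 65 ksi): end bolts L_c = 1.75 − 1.25/2 = 1.125, R_n = min(1.2×1.125×0.5×65, 2.4×1.125×0.5×65) = 43.875 kips/bolt; interior L_c = 3.9375 − 1.25 = 2.6875, R_n = 87.75 kips/bolt. φR_n = 0.75 × (2×43.875 + 2×87.75) = 197.4 kips.
Tension rupture (net): A_n = (8.4375 − 2×1.3125)×0.5 = 2.9063 in² (U = 1.0, A_e = A_n). φR_n = 0.75 × 65 × 2.9063 = 141.7 kips.
Tension yield (gross): A_g = 8.4375×0.5 = 4.2188 in². φR_n = 0.90 × 50 × 4.2188 = 189.8 kips.
Governing: min(202.8, 197.4, 141.7, 189.8) = 141.7 kips → net-section rupture.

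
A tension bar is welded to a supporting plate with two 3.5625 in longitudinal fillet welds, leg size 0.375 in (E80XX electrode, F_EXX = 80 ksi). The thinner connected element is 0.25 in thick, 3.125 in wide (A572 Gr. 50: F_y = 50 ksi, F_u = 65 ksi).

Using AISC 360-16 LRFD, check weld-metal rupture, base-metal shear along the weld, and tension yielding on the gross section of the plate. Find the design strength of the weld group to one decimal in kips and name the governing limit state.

Weld metal: throat = 0.707×0.375 = 0.26513 in, L = 2×3.5625 = 7.125 in. φR_n = 0.75 × 0.6 × 80 × 0.26513 × 7.125 = 68.0 kips.
Base metal shear (0.25 in plate): yield φR_n = 1.0×0.6×50×0.25×7.125 = 53.4 kips; rupture φR_n = 0.75×0.6×65×0.25×7.125 = 52.1 kips; take 52.1 kips (rupture).
Tension yield (gross): A_g = 3.125×0.25 = 0.78125 in². φR_n = 0.90 × 50 × 0.78125 = 35.2 kips.
Governing: min(68.0, 52.1, 35.2) = 35.2 kips → gross-section yield.

35.2 kips (gross-section yield governs)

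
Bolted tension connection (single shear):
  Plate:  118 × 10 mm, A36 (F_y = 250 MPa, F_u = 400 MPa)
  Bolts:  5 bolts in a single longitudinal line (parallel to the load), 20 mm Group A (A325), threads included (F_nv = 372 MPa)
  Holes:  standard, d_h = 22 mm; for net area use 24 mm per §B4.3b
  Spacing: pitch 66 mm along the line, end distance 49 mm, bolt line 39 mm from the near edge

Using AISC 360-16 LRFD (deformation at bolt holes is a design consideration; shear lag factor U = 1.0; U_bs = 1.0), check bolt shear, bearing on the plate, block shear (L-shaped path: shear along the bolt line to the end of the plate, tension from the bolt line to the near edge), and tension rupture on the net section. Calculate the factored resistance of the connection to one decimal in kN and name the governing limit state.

282.0 kN (net-section rupture governs)

Bolt shear: A_b = π(20)²/4 = 314.16 mm². φR_n = 0.75 × 372 × 314.16 × 5 × 1 = 438.3 kN.
Bearing (10 mm plate, F_u = 400 MPa): end bolts L_c = 49 − 22/2 = 38, R_n = min(1.2×38×10×400, 2.4×20×10×400) = 182.4 kN/bolt; interior L_c = 66 − 22 = 44, R_n = 192 kN/bolt. φR_n = 0.75 × (1×182.4 + 4×192) = 712.8 kN.
Block shear: shear path 1×[49+4×66] = 1×313 mm, A_gv = 3130, A_nv = 1×(313 − 4.5×24)×10 = 2050 mm²; tension to near edge: (39 − 0.5×24)×10 = 270 mm². R_n = min(0.6×400×2050, 0.6×250×3130) + 1.0×400×270 = min(492, 469.5) + 108 = 577.5 kN. φR_n = 0.75 × 577.5 = 433.1 kN.
Tension rupture (net): A_n = (118 − 1×24)×10 = 940 mm² (U = 1.0, A_e = A_n). φR_n = 0.75 × 400 × 940 = 282.0 kN.
Governing: min(438.3, 712.8, 433.1, 282.0) = 282.0 kN → net-section rupture.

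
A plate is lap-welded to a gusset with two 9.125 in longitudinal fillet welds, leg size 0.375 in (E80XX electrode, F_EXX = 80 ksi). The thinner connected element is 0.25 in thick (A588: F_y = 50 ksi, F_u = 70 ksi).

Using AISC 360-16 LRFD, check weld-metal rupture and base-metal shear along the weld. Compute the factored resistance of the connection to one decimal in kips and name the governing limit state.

Weld metal: throat = 0.707×0.375 = 0.26513 in, L = 2×9.125 = 18.25 in. φR_n = 0.75 × 0.6 × 80 × 0.26513 × 18.25 = 174.2 kips.
Base metal shear (0.25 in plate): yield φR_n = 1.0×0.6×50×0.25×18.25 = 136.9 kips; rupture φR_n = 0.75×0.6×70×0.25×18.25 = 143.7 kips; take 136.9 kips (yield).
Governing: min(174.2, 136.9) = 136.9 kips → base-metal shear.

136.9 kips (base-metal shear governs)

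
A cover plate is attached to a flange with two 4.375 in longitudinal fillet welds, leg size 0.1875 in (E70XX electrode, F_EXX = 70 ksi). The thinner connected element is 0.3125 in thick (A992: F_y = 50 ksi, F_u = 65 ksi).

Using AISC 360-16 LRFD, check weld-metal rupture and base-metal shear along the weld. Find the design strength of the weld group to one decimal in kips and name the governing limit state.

Weld metal: throat = 0.707×0.1875 = 0.13256 in, L = 2×4.375 = 8.75 in. φR_n = 0.75 × 0.6 × 70 × 0.13256 × 8.75 = 36.5 kips.
Base metal shear (0.3125 in plate): yield φR_n = 1.0×0.6×50×0.3125×8.75 = 82.0 kips; rupture φR_n = 0.75×0.6×65×0.3125×8.75 = 80.0 kips; take 80.0 kips (rupture).
Governing: min(36.5, 80.0) = 36.5 kips → weld metal.

36.5 kips (weld metal governs)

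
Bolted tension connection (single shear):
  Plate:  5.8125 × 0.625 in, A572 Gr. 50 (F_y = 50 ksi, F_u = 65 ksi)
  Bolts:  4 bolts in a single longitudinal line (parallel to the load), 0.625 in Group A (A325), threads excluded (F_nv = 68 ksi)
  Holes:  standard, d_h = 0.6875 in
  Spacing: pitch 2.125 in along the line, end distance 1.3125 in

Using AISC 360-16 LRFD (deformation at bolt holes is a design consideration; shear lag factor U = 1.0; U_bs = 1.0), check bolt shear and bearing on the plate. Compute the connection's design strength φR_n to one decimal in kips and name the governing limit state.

Bolt shear: A_b = π(0.625)²/4 = 0.3068 in². φR_n = 0.75 × 68 × 0.3068 × 4 × 1 = 62.6 kips.
Bearing (0.625 in plate, F_u = 65 ksi): end bolts L_c = 1.3125 − 0.6875/2 = 0.96875, R_n = min(1.2×0.96875×0.625×65, 2.4×0.625×0.625×65) = 47.227 kips/bolt; interior L_c = 2.125 − 0.6875 = 1.4375, R_n = 60.938 kips/bolt. φR_n = 0.75 × (1×47.227 + 3×60.938) = 172.5 kips.
Governing: min(62.6, 172.5) = 62.6 kips → bolt shear.

62.6 kips (bolt shear governs)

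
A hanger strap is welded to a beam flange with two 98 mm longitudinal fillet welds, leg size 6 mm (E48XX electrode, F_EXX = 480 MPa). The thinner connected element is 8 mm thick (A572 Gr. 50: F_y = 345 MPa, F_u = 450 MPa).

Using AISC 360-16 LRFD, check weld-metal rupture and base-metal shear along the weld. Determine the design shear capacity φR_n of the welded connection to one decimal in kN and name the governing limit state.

Weld metal: throat = 0.707×6 = 4.242 mm, L = 2×98 = 196 mm. φR_n = 0.75 × 0.6 × 480 × 4.242 × 196 = 179.6 kN.
Base metal shear (8 mm plate): yield φR_n = 1.0×0.6×345×8×196 = 324.6 kN; rupture φR_n = 0.75×0.6×450×8×196 = 317.5 kN; take 317.5 kN (rupture).
Governing: min(179.6, 317.5) = 179.6 kN → weld metal.

179.6 kN (weld metal governs)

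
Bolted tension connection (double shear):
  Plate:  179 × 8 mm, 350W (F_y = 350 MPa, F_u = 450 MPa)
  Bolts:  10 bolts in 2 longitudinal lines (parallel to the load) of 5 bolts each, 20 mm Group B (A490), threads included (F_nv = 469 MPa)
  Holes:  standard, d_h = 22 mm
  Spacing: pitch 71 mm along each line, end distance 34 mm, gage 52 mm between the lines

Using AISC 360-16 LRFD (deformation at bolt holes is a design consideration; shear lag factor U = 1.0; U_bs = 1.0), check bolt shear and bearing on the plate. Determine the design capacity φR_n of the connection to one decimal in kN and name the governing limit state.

Bolt shear: A_b = π(20)²/4 = 314.16 mm². φR_n = 0.75 × 469 × 314.16 × 10 × 2 = 2210.1 kN.
Bearing (8 mm plate, F_u = 450 MPa): end bolts L_c = 34 − 22/2 = 23, R_n = min(1.2×23×8×450, 2.4×20×8×450) = 99.36 kN/bolt; interior L_c = 71 − 22 = 49, R_n = 172.8 kN/bolt. φR_n = 0.75 × (2×99.36 + 8×172.8) = 1185.8 kN.
Governing: min(2210.1, 1185.8) = 1185.8 kN → bearing.

1185.8 kN (bearing governs)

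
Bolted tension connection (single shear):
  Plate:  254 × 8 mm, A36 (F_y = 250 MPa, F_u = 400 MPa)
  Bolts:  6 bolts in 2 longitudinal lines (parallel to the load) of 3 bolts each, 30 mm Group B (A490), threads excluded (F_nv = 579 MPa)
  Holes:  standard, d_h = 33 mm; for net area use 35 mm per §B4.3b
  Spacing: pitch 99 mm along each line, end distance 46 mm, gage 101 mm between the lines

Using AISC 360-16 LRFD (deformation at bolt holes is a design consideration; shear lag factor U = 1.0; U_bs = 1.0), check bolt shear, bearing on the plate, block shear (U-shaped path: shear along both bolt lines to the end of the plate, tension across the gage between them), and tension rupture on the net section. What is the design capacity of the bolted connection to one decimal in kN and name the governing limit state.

441.6 kN (net-section rupture governs)

Bolt shear: A_b = π(30)²/4 = 706.86 mm². φR_n = 0.75 × 579 × 706.86 × 6 × 1 = 1841.7 kN.
Bearing (8 mm plate, F_u = 400 MPa): end bolts L_c = 46 − 33/2 = 29.5, R_n = min(1.2×29.5×8×400, 2.4×30×8×400) = 113.28 kN/bolt; interior L_c = 99 − 33 = 66, R_n = 230.4 kN/bolt. φR_n = 0.75 × (2×113.28 + 4×230.4) = 861.1 kN.
Block shear: shear path 2×[46+2×99] = 2×244 mm, A_gv = 3904, A_nv = 2×(244 − 2.5×35)×8 = 2504 mm²; tension across gage: (101 − 1×35)×8 = 528 mm². R_n = min(0.6×400×2504, 0.6×250×3904) + 1.0×400×528 = min(600.96, 585.6) + 211.2 = 796.8 kN. φR_n = 0.75 × 796.8 = 597.6 kN.
Tension rupture (net): A_n = (254 − 2×35)×8 = 1472 mm² (U = 1.0, A_e = A_n). φR_n = 0.75 × 400 × 1472 = 441.6 kN.
Governing: min(1841.7, 861.1, 597.6, 441.6) = 441.6 kN → net-section rupture.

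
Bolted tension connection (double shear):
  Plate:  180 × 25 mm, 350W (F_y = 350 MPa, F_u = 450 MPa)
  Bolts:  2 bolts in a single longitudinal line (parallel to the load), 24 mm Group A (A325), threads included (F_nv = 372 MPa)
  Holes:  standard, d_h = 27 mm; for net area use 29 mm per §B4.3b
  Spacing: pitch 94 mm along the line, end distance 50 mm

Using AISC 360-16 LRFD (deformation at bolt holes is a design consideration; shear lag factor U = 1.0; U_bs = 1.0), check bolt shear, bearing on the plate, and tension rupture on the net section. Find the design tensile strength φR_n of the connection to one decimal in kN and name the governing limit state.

Bolt shear: A_b = π(24)²/4 = 452.39 mm². φR_n = 0.75 × 372 × 452.39 × 2 × 2 = 504.9 kN.
Bearing (25 mm plate, F_u = 450 MPa): end bolts L_c = 50 − 27/2 = 36.5, R_n = min(1.2×36.5×25×450, 2.4×24×25×450) = 492.75 kN/bolt; interior L_c = 94 − 27 = 67, R_n = 648 kN/bolt. φR_n = 0.75 × (1×492.75 + 1×648) = 855.6 kN.
Tension rupture (net): A_n = (180 − 1×29)×25 = 3775 mm² (U = 1.0, A_e = A_n). φR_n = 0.75 × 450 × 3775 = 1274.1 kN.
Governing: min(504.9, 855.6, 1274.1) = 504.9 kN → bolt shear.

504.9 kN (bolt shear governs)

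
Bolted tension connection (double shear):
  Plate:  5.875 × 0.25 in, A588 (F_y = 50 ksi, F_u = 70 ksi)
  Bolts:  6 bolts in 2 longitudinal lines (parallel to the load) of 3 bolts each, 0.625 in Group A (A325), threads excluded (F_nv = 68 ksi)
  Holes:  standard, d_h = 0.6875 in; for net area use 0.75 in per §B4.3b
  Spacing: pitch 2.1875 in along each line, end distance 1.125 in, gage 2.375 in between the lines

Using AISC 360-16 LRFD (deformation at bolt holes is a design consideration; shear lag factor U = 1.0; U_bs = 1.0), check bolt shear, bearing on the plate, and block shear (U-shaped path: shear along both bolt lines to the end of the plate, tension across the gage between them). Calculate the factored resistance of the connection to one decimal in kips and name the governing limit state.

78.4 kips (block shear governs)

Bolt shear: A_b = π(0.625)²/4 = 0.3068 in². φR_n = 0.75 × 68 × 0.3068 × 6 × 2 = 187.8 kips.
Bearing (0.25 in plate, F_u = 70 ksi): end bolts L_c = 1.125 − 0.6875/2 = 0.78125, R_n = min(1.2×0.78125×0.25×70, 2.4×0.625×0.25×70) = 16.406 kips/bolt; interior L_c = 2.1875 − 0.6875 = 1.5, R_n = 26.25 kips/bolt. φR_n = 0.75 × (2×16.406 + 4×26.25) = 103.4 kips.
Block shear: shear path 2×[1.125+2×2.1875] = 2×5.5 in, A_gv = 2.75, A_nv = 2×(5.5 − 2.5×0.75)×0.25 = 1.8125 in²; tension across gage: (2.375 − 1×0.75)×0.25 = 0.40625 in². R_n = min(0.6×70×1.8125, 0.6×50×2.75) + 1.0×70×0.40625 = min(76.125, 82.5) + 28.438 = 104.56 kips. φR_n = 0.75 × 104.56 = 78.4 kips.
Governing: min(187.8, 103.4, 78.4) = 78.4 kips → block shear.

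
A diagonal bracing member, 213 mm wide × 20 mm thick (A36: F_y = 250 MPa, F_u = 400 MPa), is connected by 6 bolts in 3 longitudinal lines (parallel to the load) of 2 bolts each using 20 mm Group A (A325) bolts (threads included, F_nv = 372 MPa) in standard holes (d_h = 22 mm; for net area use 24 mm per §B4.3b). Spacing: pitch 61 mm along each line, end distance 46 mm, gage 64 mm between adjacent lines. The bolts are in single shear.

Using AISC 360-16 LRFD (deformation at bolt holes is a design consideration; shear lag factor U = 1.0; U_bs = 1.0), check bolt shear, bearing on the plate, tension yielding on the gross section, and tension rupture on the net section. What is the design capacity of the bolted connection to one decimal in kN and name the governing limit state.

Bolt shear: A_b = π(20)²/4 = 314.16 mm². φR_n = 0.75 × 372 × 314.16 × 6 × 1 = 525.9 kN.
Bearing (20 mm plate, F_u = 400 MPa): end bolts L_c = 46 − 22/2 = 35, R_n = min(1.2×35×20×400, 2.4×20×20×400) = 336 kN/bolt; interior L_c = 61 − 22 = 39, R_n = 374.4 kN/bolt. φR_n = 0.75 × (3×336 + 3×374.4) = 1598.4 kN.
Tension yield (gross): A_g = 213×20 = 4260 mm². φR_n = 0.90 × 250 × 4260 = 958.5 kN.
Tension rupture (net): A_n = (213 − 3×24)×20 = 2820 mm² (U = 1.0, A_e = A_n). φR_n = 0.75 × 400 × 2820 = 846.0 kN.
Governing: min(525.9, 1598.4, 958.5, 846.0) = 525.9 kN → bolt shear.

525.9 kN (bolt shear governs)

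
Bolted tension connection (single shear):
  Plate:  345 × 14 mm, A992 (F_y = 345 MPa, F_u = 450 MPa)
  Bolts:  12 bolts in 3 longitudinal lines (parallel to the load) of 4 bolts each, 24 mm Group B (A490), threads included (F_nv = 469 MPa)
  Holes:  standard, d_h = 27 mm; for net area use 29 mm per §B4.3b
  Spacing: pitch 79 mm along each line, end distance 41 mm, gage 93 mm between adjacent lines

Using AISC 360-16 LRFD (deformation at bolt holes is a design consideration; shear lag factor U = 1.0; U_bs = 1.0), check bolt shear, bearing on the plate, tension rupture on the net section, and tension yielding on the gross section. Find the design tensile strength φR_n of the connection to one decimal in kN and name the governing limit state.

1219.1 kN (net-section rupture governs)

Bolt shear: A_b = π(24)²/4 = 452.39 mm². φR_n = 0.75 × 469 × 452.39 × 12 × 1 = 1909.5 kN.
Bearing (14 mm plate, F_u = 450 MPa): end bolts L_c = 41 − 27/2 = 27.5, R_n = min(1.2×27.5×14×450, 2.4×24×14×450) = 207.9 kN/bolt; interior L_c = 79 − 27 = 52, R_n = 362.88 kN/bolt. φR_n = 0.75 × (3×207.9 + 9×362.88) = 2917.2 kN.
Tension rupture (net): A_n = (345 − 3×29)×14 = 3612 mm² (U = 1.0, A_e = A_n). φR_n = 0.75 × 450 × 3612 = 1219.1 kN.
Tension yield (gross): A_g = 345×14 = 4830 mm². φR_n = 0.90 × 345 × 4830 = 1499.7 kN.
Governing: min(1909.5, 2917.2, 1219.1, 1499.7) = 1219.1 kN → net-section rupture.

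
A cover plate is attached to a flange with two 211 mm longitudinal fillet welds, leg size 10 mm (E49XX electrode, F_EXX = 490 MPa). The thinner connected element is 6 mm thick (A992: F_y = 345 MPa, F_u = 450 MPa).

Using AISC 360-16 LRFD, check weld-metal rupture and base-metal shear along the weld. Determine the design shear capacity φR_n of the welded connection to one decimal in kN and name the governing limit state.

Weld metal: throat = 0.707×10 = 7.07 mm, L = 2×211 = 422 mm. φR_n = 0.75 × 0.6 × 490 × 7.07 × 422 = 657.9 kN.
Base metal shear (6 mm plate): yield φR_n = 1.0×0.6×345×6×422 = 524.1 kN; rupture φR_n = 0.75×0.6×450×6×422 = 512.7 kN; take 512.7 kN (rupture).
Governing: min(657.9, 512.7) = 512.7 kN → base-metal shear.

512.7 kN (base-metal shear governs)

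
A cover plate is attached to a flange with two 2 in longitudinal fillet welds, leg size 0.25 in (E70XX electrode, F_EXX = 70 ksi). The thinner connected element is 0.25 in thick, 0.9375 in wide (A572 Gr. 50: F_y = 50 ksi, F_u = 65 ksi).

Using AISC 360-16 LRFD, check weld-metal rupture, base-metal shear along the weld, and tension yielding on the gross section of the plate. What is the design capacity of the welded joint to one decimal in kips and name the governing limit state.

Weld metal: throat = 0.707×0.25 = 0.17675 in, L = 2×2 = 4 in. φR_n = 0.75 × 0.6 × 70 × 0.17675 × 4 = 22.3 kips.
Base metal shear (0.25 in plate): yield φR_n = 1.0×0.6×50×0.25×4 = 30.0 kips; rupture φR_n = 0.75×0.6×65×0.25×4 = 29.3 kips; take 29.3 kips (rupture).
Tension yield (gross): A_g = 0.9375×0.25 = 0.23438 in². φR_n = 0.90 × 50 × 0.23438 = 10.5 kips.
Governing: min(22.3, 29.3, 10.5) = 10.5 kips → gross-section yield.

10.5 kips (gross-section yield governs)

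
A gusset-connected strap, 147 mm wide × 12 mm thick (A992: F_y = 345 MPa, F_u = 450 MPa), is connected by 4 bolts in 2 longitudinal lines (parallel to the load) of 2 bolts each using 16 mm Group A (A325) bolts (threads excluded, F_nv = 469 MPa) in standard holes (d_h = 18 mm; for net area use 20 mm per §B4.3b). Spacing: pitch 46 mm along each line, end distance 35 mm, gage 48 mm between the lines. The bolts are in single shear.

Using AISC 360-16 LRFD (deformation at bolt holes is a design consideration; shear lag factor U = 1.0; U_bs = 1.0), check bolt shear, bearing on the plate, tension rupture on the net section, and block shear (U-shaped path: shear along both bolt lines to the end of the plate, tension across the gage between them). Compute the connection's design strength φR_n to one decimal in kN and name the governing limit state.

Bolt shear: A_b = π(16)²/4 = 201.06 mm². φR_n = 0.75 × 469 × 201.06 × 4 × 1 = 282.9 kN.
Bearing (12 mm plate, F_u = 450 MPa): end bolts L_c = 35 − 18/2 = 26, R_n = min(1.2×26×12×450, 2.4×16×12×450) = 168.48 kN/bolt; interior L_c = 46 − 18 = 28, R_n = 181.44 kN/bolt. φR_n = 0.75 × (2×168.48 + 2×181.44) = 524.9 kN.
Tension rupture (net): A_n = (147 − 2×20)×12 = 1284 mm² (U = 1.0, A_e = A_n). φR_n = 0.75 × 450 × 1284 = 433.4 kN.
Block shear: shear path 2×[35+1×46] = 2×81 mm, A_gv = 1944, A_nv = 2×(81 − 1.5×20)×12 = 1224 mm²; tension across gage: (48 − 1×20)×12 = 336 mm². R_n = min(0.6×450×1224, 0.6×345×1944) + 1.0×450×336 = min(330.48, 402.41) + 151.2 = 481.68 kN. φR_n = 0.75 × 481.68 = 361.3 kN.
Governing: min(282.9, 524.9, 433.4, 361.3) = 282.9 kN → bolt shear.

282.9 kN (bolt shear governs)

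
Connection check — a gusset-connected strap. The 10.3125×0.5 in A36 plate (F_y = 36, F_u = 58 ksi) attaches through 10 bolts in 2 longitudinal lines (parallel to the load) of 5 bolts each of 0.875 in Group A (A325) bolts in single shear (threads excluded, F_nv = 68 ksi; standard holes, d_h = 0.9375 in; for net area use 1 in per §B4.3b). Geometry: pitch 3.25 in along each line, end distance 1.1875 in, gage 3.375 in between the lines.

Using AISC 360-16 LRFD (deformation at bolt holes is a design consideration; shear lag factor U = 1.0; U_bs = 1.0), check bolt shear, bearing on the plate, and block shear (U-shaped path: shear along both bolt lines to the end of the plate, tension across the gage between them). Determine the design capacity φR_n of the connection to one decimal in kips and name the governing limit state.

281.5 kips (block shear governs)

Bolt shear: A_b = π(0.875)²/4 = 0.60132 in². φR_n = 0.75 × 68 × 0.60132 × 10 × 1 = 306.7 kips.
Bearing (0.5 in plate, F_u = 58 ksi): end bolts L_c = 1.1875 − 0.9375/2 = 0.71875, R_n = min(1.2×0.71875×0.5×58, 2.4×0.875×0.5×58) = 25.013 kips/bolt; interior L_c = 3.25 − 0.9375 = 2.3125, R_n = 60.9 kips/bolt. φR_n = 0.75 × (2×25.013 + 8×60.9) = 402.9 kips.
Block shear: shear path 2×[1.1875+4×3.25] = 2×14.1875 in, A_gv = 14.188, A_nv = 2×(14.1875 − 4.5×1)×0.5 = 9.6875 in²; tension across gage: (3.375 − 1×1)×0.5 = 1.1875 in². R_n = min(0.6×58×9.6875, 0.6×36×14.188) + 1.0×58×1.1875 = min(337.13, 306.46) + 68.875 = 375.34 kips. φR_n = 0.75 × 375.34 = 281.5 kips.
Governing: min(306.7, 402.9, 281.5) = 281.5 kips → block shear.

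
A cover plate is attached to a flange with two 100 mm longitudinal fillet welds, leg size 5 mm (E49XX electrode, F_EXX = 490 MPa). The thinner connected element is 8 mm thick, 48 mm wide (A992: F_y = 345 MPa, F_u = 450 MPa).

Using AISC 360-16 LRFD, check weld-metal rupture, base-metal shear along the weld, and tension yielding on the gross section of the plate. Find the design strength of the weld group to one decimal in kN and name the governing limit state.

119.2 kN (gross-section yield governs)

Weld metal: throat = 0.707×5 = 3.535 mm, L = 2×100 = 200 mm. φR_n = 0.75 × 0.6 × 490 × 3.535 × 200 = 155.9 kN.
Base metal shear (8 mm plate): yield φR_n = 1.0×0.6×345×8×200 = 331.2 kN; rupture φR_n = 0.75×0.6×450×8×200 = 324.0 kN; take 324.0 kN (rupture).
Tension yield (gross): A_g = 48×8 = 384 mm². φR_n = 0.90 × 345 × 384 = 119.2 kN.
Governing: min(155.9, 324.0, 119.2) = 119.2 kN → gross-section yield.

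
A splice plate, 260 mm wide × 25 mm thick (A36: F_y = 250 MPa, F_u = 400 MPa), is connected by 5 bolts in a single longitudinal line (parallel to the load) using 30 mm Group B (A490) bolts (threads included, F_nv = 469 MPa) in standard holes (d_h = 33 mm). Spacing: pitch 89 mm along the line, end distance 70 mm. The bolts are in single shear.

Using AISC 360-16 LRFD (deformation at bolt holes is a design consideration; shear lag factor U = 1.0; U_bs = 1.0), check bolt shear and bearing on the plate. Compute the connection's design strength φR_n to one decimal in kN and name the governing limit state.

1243.2 kN (bolt shear governs)

Bolt shear: A_b = π(30)²/4 = 706.86 mm². φR_n = 0.75 × 469 × 706.86 × 5 × 1 = 1243.2 kN.
Bearing (25 mm plate, F_u = 400 MPa): end bolts L_c = 70 − 33/2 = 53.5, R_n = min(1.2×53.5×25×400, 2.4×30×25×400) = 642 kN/bolt; interior L_c = 89 − 33 = 56, R_n = 672 kN/bolt. φR_n = 0.75 × (1×642 + 4×672) = 2497.5 kN.
Governing: min(1243.2, 2497.5) = 1243.2 kN → bolt shear.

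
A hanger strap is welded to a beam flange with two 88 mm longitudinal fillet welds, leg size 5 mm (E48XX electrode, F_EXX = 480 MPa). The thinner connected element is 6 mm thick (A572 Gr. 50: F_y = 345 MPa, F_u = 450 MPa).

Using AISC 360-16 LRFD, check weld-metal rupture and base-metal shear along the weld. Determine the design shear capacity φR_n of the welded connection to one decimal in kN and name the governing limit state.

Weld metal: throat = 0.707×5 = 3.535 mm, L = 2×88 = 176 mm. φR_n = 0.75 × 0.6 × 480 × 3.535 × 176 = 134.4 kN.
Base metal shear (6 mm plate): yield φR_n = 1.0×0.6×345×6×176 = 218.6 kN; rupture φR_n = 0.75×0.6×450×6×176 = 213.8 kN; take 213.8 kN (rupture).
Governing: min(134.4, 213.8) = 134.4 kN → weld metal.

134.4 kN (weld metal governs)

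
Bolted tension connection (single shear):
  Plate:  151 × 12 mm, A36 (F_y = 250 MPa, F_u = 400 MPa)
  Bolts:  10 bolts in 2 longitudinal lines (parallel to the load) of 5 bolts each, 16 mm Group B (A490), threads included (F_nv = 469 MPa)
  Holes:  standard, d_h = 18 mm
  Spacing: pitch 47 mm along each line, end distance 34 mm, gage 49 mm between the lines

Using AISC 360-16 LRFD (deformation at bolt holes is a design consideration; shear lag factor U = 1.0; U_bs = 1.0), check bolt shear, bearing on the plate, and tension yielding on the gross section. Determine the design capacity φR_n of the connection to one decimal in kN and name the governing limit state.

Bolt shear: A_b = π(16)²/4 = 201.06 mm². φR_n = 0.75 × 469 × 201.06 × 10 × 1 = 707.2 kN.
Bearing (12 mm plate, F_u = 400 MPa): end bolts L_c = 34 − 18/2 = 25, R_n = min(1.2×25×12×400, 2.4×16×12×400) = 144 kN/bolt; interior L_c = 47 − 18 = 29, R_n = 167.04 kN/bolt. φR_n = 0.75 × (2×144 + 8×167.04) = 1218.2 kN.
Tension yield (gross): A_g = 151×12 = 1812 mm². φR_n = 0.90 × 250 × 1812 = 407.7 kN.
Governing: min(707.2, 1218.2, 407.7) = 407.7 kN → gross-section yield.

407.7 kN (gross-section yield governs)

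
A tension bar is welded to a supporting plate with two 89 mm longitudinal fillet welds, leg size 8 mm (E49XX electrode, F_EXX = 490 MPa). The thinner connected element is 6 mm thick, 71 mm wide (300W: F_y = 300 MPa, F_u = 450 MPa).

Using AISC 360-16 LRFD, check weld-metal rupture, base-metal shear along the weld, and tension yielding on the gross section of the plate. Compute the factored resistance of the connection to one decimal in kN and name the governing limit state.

115.0 kN (gross-section yield governs)

Weld metal: throat = 0.707×8 = 5.656 mm, L = 2×89 = 178 mm. φR_n = 0.75 × 0.6 × 490 × 5.656 × 178 = 222.0 kN.
Base metal shear (6 mm plate): yield φR_n = 1.0×0.6×300×6×178 = 192.2 kN; rupture φR_n = 0.75×0.6×450×6×178 = 216.3 kN; take 192.2 kN (yield).
Tension yield (gross): A_g = 71×6 = 426 mm². φR_n = 0.90 × 300 × 426 = 115.0 kN.
Governing: min(222.0, 192.2, 115.0) = 115.0 kN → gross-section yield.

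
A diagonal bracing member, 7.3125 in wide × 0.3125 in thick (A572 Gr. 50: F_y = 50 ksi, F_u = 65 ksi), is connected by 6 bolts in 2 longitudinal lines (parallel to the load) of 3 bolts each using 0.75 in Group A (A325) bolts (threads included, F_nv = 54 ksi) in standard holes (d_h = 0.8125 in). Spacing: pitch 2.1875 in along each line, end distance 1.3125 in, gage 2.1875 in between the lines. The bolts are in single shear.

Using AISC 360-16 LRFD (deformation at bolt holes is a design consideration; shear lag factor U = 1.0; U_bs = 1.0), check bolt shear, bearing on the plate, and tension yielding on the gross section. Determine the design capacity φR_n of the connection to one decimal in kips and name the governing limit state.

102.8 kips (gross-section yield governs)

Bolt shear: A_b = π(0.75)²/4 = 0.44179 in². φR_n = 0.75 × 54 × 0.44179 × 6 × 1 = 107.4 kips.
Bearing (0.3125 in plate, F_u = 65 ksi): end bolts L_c = 1.3125 − 0.8125/2 = 0.90625, R_n = min(1.2×0.90625×0.3125×65, 2.4×0.75×0.3125×65) = 22.09 kips/bolt; interior L_c = 2.1875 − 0.8125 = 1.375, R_n = 33.516 kips/bolt. φR_n = 0.75 × (2×22.09 + 4×33.516) = 133.7 kips.
Tension yield (gross): A_g = 7.3125×0.3125 = 2.2852 in². φR_n = 0.90 × 50 × 2.2852 = 102.8 kips.
Governing: min(107.4, 133.7, 102.8) = 102.8 kips → gross-section yield.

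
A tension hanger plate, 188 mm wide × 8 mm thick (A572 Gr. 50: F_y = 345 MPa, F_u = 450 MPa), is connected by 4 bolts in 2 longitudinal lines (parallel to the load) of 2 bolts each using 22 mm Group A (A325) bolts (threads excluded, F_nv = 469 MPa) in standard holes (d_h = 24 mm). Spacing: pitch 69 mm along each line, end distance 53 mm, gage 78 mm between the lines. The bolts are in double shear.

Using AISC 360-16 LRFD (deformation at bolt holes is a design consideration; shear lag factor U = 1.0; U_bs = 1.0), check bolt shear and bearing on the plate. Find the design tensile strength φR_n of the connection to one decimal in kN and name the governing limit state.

550.8 kN (bearing governs)

Bolt shear: A_b = π(22)²/4 = 380.13 mm². φR_n = 0.75 × 469 × 380.13 × 4 × 2 = 1069.7 kN.
Bearing (8 mm plate, F_u = 450 MPa): end bolts L_c = 53 − 24/2 = 41, R_n = min(1.2×41×8×450, 2.4×22×8×450) = 177.12 kN/bolt; interior L_c = 69 − 24 = 45, R_n = 190.08 kN/bolt. φR_n = 0.75 × (2×177.12 + 2×190.08) = 550.8 kN.
Governing: min(1069.7, 550.8) = 550.8 kN → bearing.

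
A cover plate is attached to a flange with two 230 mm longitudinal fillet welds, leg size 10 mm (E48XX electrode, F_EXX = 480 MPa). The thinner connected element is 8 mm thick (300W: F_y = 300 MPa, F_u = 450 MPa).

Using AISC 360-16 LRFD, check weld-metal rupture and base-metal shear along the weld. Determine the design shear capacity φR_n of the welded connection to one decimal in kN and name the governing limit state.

662.4 kN (base-metal shear governs)

Weld metal: throat = 0.707×10 = 7.07 mm, L = 2×230 = 460 mm. φR_n = 0.75 × 0.6 × 480 × 7.07 × 460 = 702.5 kN.
Base metal shear (8 mm plate): yield φR_n = 1.0×0.6×300×8×460 = 662.4 kN; rupture φR_n = 0.75×0.6×450×8×460 = 745.2 kN; take 662.4 kN (yield).
Governing: min(702.5, 662.4) = 662.4 kN → base-metal shear.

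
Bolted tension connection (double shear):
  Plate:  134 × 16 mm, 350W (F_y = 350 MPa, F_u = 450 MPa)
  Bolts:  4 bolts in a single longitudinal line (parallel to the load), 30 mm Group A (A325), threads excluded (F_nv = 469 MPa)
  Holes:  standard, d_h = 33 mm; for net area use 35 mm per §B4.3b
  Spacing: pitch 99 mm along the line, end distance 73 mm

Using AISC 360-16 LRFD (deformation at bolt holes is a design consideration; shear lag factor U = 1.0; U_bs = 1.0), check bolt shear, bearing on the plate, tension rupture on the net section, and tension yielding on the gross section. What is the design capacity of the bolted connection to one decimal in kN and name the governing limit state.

Bolt shear: A_b = π(30)²/4 = 706.86 mm². φR_n = 0.75 × 469 × 706.86 × 4 × 2 = 1989.1 kN.
Bearing (16 mm plate, F_u = 450 MPa): end bolts L_c = 73 − 33/2 = 56.5, R_n = min(1.2×56.5×16×450, 2.4×30×16×450) = 488.16 kN/bolt; interior L_c = 99 − 33 = 66, R_n = 518.4 kN/bolt. φR_n = 0.75 × (1×488.16 + 3×518.4) = 1532.5 kN.
Tension rupture (net): A_n = (134 − 1×35)×16 = 1584 mm² (U = 1.0, A_e = A_n). φR_n = 0.75 × 450 × 1584 = 534.6 kN.
Tension yield (gross): A_g = 134×16 = 2144 mm². φR_n = 0.90 × 350 × 2144 = 675.4 kN.
Governing: min(1989.1, 1532.5, 534.6, 675.4) = 534.6 kN → net-section rupture.

534.6 kN (net-section rupture governs)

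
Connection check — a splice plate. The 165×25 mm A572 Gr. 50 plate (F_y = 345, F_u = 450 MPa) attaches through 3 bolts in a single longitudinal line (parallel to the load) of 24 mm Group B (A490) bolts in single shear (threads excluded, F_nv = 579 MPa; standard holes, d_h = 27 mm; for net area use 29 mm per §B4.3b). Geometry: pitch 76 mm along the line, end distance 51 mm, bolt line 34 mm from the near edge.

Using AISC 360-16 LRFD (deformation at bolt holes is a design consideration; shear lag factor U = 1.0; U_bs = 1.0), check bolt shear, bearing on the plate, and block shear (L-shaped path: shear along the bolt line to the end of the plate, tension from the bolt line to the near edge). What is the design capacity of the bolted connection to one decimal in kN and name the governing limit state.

Bolt shear: A_b = π(24)²/4 = 452.39 mm². φR_n = 0.75 × 579 × 452.39 × 3 × 1 = 589.4 kN.
Bearing (25 mm plate, F_u = 450 MPa): end bolts L_c = 51 − 27/2 = 37.5, R_n = min(1.2×37.5×25×450, 2.4×24×25×450) = 506.25 kN/bolt; interior L_c = 76 − 27 = 49, R_n = 648 kN/bolt. φR_n = 0.75 × (1×506.25 + 2×648) = 1351.7 kN.
Block shear: shear path 1×[51+2×76] = 1×203 mm, A_gv = 5075, A_nv = 1×(203 − 2.5×29)×25 = 3262.5 mm²; tension to near edge: (34 − 0.5×29)×25 = 487.5 mm². R_n = min(0.6×450×3262.5, 0.6×345×5075) + 1.0×450×487.5 = min(880.88, 1050.5) + 219.38 = 1100.3 kN. φR_n = 0.75 × 1100.3 = 825.2 kN.
Governing: min(589.4, 1351.7, 825.2) = 589.4 kN → bolt shear.

589.4 kN (bolt shear governs)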